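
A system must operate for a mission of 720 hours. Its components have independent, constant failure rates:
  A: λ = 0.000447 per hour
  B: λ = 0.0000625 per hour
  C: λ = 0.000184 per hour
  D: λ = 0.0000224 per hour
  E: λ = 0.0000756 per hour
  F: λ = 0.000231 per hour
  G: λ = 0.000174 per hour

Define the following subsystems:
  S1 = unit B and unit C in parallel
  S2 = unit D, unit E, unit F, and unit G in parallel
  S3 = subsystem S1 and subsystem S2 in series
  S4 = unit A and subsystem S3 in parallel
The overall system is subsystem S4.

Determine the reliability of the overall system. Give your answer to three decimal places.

0.998

R(A) = exp(−0.000447 × 720) = 0.72481
R(B) = exp(−0.0000625 × 720) = 0.95600
R(C) = exp(−0.000184 × 720) = 0.87592
R(D) = exp(−0.0000224 × 720) = 0.98400
R(E) = exp(−0.0000756 × 720) = 0.94702
R(F) = exp(−0.000231 × 720) = 0.84678
R(G) = exp(−0.000174 × 720) = 0.88225
Parallel (B and C): 1 − (1 − 0.95600)(1 − 0.87592) = 0.99454
Parallel (D, E, F, and G): 1 − (1 − 0.98400)(1 − 0.94702)(1 − 0.84678)(1 − 0.88225) = 0.99998
Series ([0.99454] and [0.99998]): 0.99454 × 0.99998 = 0.99452
Parallel (A and [0.99452]): 1 − (1 − 0.72481)(1 − 0.99452) = 0.998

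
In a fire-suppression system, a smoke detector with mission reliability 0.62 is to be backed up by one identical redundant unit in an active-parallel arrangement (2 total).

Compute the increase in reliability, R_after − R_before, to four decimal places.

R_before = 0.62
R_after = 1 − (1 − 0.62)^2 = 0.8556
ΔR = 0.8556 − 0.62 = 0.2356

0.2356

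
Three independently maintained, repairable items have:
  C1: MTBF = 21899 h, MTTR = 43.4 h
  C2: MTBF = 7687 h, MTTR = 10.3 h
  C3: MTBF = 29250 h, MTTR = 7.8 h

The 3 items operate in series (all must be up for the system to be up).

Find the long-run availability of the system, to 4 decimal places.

A(C1) = MTBF/(MTBF+MTTR) = 21899/(21899+43.4) = 0.998022
A(C2) = MTBF/(MTBF+MTTR) = 7687/(7687+10.3) = 0.998662
A(C3) = MTBF/(MTBF+MTTR) = 29250/(29250+7.8) = 0.999733
Series availability: 0.998022 × 0.998662 × 0.999733 = 0.9964

0.9964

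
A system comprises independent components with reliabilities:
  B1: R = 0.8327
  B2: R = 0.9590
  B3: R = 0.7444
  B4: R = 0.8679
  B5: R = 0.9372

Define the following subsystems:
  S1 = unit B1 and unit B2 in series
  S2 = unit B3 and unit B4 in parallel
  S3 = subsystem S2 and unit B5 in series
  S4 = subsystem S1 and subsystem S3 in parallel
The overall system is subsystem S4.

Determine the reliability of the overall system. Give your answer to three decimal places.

0.981

Series (B1 and B2): 0.83270 × 0.95900 = 0.79856
Parallel (B3 and B4): 1 − (1 − 0.74440)(1 − 0.86790) = 0.96624
Series ([0.96624] and B5): 0.96624 × 0.93720 = 0.90556
Parallel ([0.79856] and [0.90556]): 1 − (1 − 0.79856)(1 − 0.90556) = 0.981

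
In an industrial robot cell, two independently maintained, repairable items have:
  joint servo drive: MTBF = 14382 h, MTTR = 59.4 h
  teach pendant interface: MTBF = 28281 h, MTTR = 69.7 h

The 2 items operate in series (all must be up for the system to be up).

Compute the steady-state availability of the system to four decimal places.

0.9934

A(joint servo drive) = MTBF/(MTBF+MTTR) = 14382/(14382+59.4) = 0.995887
A(teach pendant interface) = MTBF/(MTBF+MTTR) = 28281/(28281+69.7) = 0.997542
Series availability: 0.995887 × 0.997542 = 0.9934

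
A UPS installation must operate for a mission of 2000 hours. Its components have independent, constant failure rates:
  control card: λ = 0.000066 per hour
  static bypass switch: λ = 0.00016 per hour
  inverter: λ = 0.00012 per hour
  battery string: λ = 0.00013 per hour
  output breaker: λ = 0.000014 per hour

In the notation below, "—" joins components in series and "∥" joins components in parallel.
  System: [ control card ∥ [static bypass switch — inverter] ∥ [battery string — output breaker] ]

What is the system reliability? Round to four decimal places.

R(control card) = exp(−0.000066 × 2000) = 0.876341
R(static bypass switch) = exp(−0.00016 × 2000) = 0.726149
R(inverter) = exp(−0.00012 × 2000) = 0.786628
R(battery string) = exp(−0.00013 × 2000) = 0.771052
R(output breaker) = exp(−0.000014 × 2000) = 0.972388
Series (static bypass switch and inverter): 0.726149 × 0.786628 = 0.571209
Series (battery string and output breaker): 0.771052 × 0.972388 = 0.749762
Parallel (control card, [0.571209], and [0.749762]): 1 − (1 − 0.876341)(1 − 0.571209)(1 − 0.749762) = 0.9867

0.9867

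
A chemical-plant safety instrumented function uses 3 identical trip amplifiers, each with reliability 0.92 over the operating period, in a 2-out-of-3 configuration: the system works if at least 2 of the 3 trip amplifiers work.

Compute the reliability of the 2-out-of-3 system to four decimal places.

0.9818

R = Σ_{i=2}^{3} C(3,i) p^i (1−p)^{3−i} with p = 0.92
C(3,2)·0.92^2·0.08^1 = 0.203136
C(3,3)·0.92^3·0.08^0 = 0.778688
Sum = 0.9818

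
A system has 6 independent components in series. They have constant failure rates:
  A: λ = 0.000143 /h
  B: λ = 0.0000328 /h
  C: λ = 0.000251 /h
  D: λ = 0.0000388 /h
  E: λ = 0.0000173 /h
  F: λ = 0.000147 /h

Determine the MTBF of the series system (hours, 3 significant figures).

Series of exponential components: λ_sys = Σ λ_i
λ_sys = 0.000143 + 0.0000328 + 0.000251 + 0.0000388 + 0.0000173 + 0.000147 = 6.2990e-04 /h
MTBF = 1 / λ_sys = 1590 h

1590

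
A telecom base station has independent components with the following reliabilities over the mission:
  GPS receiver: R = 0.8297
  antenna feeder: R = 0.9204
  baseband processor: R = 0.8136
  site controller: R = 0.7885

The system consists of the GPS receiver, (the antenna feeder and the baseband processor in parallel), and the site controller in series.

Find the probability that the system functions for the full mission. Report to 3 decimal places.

Parallel (antenna feeder and baseband processor): 1 − (1 − 0.92040)(1 − 0.81360) = 0.98516
Series (GPS receiver, [0.98516], and site controller): 0.82970 × 0.98516 × 0.78850 = 0.645

0.645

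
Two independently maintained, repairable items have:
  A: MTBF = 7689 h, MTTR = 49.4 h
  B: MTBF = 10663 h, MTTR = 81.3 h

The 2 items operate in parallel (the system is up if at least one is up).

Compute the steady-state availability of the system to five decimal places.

0.99995

A(A) = MTBF/(MTBF+MTTR) = 7689/(7689+49.4) = 0.993616
A(B) = MTBF/(MTBF+MTTR) = 10663/(10663+81.3) = 0.992433
Parallel availability: 1 − (1 − 0.993616)(1 − 0.992433) = 0.99995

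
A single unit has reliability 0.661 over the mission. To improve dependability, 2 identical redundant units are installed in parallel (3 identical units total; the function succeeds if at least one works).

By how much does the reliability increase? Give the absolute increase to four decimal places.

0.3000

R_before = 0.661
R_after = 1 − (1 − 0.661)^3 = 0.9610
ΔR = 0.9610 − 0.661 = 0.3000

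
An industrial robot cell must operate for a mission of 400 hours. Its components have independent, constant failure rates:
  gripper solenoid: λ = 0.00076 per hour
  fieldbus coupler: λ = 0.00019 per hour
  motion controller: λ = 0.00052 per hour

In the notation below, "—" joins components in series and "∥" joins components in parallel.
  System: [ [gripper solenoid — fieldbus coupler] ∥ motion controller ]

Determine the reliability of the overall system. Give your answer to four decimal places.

R(gripper solenoid) = exp(−0.00076 × 400) = 0.737861
R(fieldbus coupler) = exp(−0.00019 × 400) = 0.926816
R(motion controller) = exp(−0.00052 × 400) = 0.812207
Series (gripper solenoid and fieldbus coupler): 0.737861 × 0.926816 = 0.683861
Parallel ([0.683861] and motion controller): 1 − (1 − 0.683861)(1 − 0.812207) = 0.9406

0.9406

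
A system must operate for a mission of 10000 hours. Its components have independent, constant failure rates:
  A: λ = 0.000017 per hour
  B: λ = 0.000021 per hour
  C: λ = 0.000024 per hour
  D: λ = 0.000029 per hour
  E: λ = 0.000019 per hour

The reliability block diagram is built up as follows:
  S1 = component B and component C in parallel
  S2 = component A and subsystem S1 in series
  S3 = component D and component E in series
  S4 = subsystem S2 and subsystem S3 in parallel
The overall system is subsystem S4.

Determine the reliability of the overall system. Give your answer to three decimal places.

R(A) = exp(−0.000017 × 10000) = 0.84366
R(B) = exp(−0.000021 × 10000) = 0.81058
R(C) = exp(−0.000024 × 10000) = 0.78663
R(D) = exp(−0.000029 × 10000) = 0.74826
R(E) = exp(−0.000019 × 10000) = 0.82696
Parallel (B and C): 1 − (1 − 0.81058)(1 − 0.78663) = 0.95958
Series (A and [0.95958]): 0.84366 × 0.95958 = 0.80956
Series (D and E): 0.74826 × 0.82696 = 0.61878
Parallel ([0.80956] and [0.61878]): 1 − (1 − 0.80956)(1 − 0.61878) = 0.927

0.927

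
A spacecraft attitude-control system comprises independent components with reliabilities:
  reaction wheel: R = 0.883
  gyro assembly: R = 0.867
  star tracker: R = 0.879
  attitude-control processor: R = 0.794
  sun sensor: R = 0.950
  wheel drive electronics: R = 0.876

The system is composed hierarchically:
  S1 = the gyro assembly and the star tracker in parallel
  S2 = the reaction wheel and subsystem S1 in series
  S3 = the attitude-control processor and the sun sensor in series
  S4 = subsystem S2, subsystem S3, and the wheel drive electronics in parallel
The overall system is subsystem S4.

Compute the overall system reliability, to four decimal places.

0.9960

Parallel (gyro assembly and star tracker): 1 − (1 − 0.867000)(1 − 0.879000) = 0.983907
Series (reaction wheel and [0.983907]): 0.883000 × 0.983907 = 0.868790
Series (attitude-control processor and sun sensor): 0.794000 × 0.950000 = 0.754300
Parallel ([0.868790], [0.754300], and wheel drive electronics): 1 − (1 − 0.868790)(1 − 0.754300)(1 − 0.876000) = 0.9960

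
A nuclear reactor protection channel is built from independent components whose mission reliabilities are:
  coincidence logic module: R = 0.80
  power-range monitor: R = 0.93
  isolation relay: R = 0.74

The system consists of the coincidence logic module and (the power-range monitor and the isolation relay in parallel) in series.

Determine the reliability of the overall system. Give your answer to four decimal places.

0.7854

Parallel (power-range monitor and isolation relay): 1 − (1 − 0.930000)(1 − 0.740000) = 0.981800
Series (coincidence logic module and [0.981800]): 0.800000 × 0.981800 = 0.7854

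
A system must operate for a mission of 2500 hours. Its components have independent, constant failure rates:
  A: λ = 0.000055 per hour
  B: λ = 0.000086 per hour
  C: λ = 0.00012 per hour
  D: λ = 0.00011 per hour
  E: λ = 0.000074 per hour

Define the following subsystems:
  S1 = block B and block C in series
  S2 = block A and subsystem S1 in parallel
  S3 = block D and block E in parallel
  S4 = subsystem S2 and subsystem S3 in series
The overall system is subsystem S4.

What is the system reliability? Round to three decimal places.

R(A) = exp(−0.000055 × 2500) = 0.87153
R(B) = exp(−0.000086 × 2500) = 0.80654
R(C) = exp(−0.00012 × 2500) = 0.74082
R(D) = exp(−0.00011 × 2500) = 0.75957
R(E) = exp(−0.000074 × 2500) = 0.83110
Series (B and C): 0.80654 × 0.74082 = 0.59750
Parallel (A and [0.59750]): 1 − (1 − 0.87153)(1 − 0.59750) = 0.94829
Parallel (D and E): 1 − (1 − 0.75957)(1 − 0.83110) = 0.95939
Series ([0.94829] and [0.95939]): 0.94829 × 0.95939 = 0.910

0.910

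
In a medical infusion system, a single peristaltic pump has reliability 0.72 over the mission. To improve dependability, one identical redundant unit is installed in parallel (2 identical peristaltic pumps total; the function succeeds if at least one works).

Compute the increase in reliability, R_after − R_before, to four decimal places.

R_before = 0.72
R_after = 1 − (1 − 0.72)^2 = 0.9216
ΔR = 0.9216 − 0.72 = 0.2016

0.2016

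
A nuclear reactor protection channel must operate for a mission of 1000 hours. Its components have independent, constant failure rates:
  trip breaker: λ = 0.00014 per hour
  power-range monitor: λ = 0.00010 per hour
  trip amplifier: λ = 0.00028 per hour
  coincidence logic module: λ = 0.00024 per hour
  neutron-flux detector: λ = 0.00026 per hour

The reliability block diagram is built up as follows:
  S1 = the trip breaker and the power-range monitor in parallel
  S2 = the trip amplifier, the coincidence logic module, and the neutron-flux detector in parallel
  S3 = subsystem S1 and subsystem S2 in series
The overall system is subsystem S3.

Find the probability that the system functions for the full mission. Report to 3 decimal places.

0.976

R(trip breaker) = exp(−0.00014 × 1000) = 0.86936
R(power-range monitor) = exp(−0.00010 × 1000) = 0.90484
R(trip amplifier) = exp(−0.00028 × 1000) = 0.75578
R(coincidence logic module) = exp(−0.00024 × 1000) = 0.78663
R(neutron-flux detector) = exp(−0.00026 × 1000) = 0.77105
Parallel (trip breaker and power-range monitor): 1 − (1 − 0.86936)(1 − 0.90484) = 0.98757
Parallel (trip amplifier, coincidence logic module, and neutron-flux detector): 1 − (1 − 0.75578)(1 − 0.78663)(1 − 0.77105) = 0.98807
Series ([0.98757] and [0.98807]): 0.98757 × 0.98807 = 0.976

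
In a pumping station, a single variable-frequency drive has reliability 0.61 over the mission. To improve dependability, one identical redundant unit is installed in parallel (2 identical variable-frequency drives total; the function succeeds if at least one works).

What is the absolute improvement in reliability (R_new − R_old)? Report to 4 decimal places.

0.2379

R_before = 0.61
R_after = 1 − (1 − 0.61)^2 = 0.8479
ΔR = 0.8479 − 0.61 = 0.2379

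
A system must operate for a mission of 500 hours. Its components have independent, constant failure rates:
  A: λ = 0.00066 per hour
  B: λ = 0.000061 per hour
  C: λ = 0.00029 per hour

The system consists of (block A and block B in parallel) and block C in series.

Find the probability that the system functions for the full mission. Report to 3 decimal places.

R(A) = exp(−0.00066 × 500) = 0.71892
R(B) = exp(−0.000061 × 500) = 0.96996
R(C) = exp(−0.00029 × 500) = 0.86502
Parallel (A and B): 1 − (1 − 0.71892)(1 − 0.96996) = 0.99156
Series ([0.99156] and C): 0.99156 × 0.86502 = 0.858

0.858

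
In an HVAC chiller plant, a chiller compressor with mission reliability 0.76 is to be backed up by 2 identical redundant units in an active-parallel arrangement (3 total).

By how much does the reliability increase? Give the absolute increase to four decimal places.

R_before = 0.76
R_after = 1 − (1 − 0.76)^3 = 0.9862
ΔR = 0.9862 − 0.76 = 0.2262

0.2262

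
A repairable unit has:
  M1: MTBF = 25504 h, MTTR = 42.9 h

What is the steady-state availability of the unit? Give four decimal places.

A(M1) = MTBF/(MTBF+MTTR) = 25504/(25504+42.9) = 0.9983

0.9983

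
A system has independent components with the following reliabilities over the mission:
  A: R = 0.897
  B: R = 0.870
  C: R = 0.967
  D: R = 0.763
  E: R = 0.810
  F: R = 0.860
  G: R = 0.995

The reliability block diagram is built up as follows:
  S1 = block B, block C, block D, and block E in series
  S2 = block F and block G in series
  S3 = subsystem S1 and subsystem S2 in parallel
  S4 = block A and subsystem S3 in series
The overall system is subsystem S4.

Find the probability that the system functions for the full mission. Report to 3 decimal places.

0.835

Series (B, C, D, and E): 0.87000 × 0.96700 × 0.76300 × 0.81000 = 0.51994
Series (F and G): 0.86000 × 0.99500 = 0.85570
Parallel ([0.51994] and [0.85570]): 1 − (1 − 0.51994)(1 − 0.85570) = 0.93073
Series (A and [0.93073]): 0.89700 × 0.93073 = 0.835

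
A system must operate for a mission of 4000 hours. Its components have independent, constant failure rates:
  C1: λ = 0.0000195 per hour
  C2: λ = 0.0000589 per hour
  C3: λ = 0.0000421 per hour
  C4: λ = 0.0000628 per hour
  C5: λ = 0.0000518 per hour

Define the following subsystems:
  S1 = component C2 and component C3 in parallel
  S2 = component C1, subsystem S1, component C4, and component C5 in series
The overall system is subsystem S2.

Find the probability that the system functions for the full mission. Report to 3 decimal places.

0.566

R(C1) = exp(−0.0000195 × 4000) = 0.92496
R(C2) = exp(−0.0000589 × 4000) = 0.79010
R(C3) = exp(−0.0000421 × 4000) = 0.84502
R(C4) = exp(−0.0000628 × 4000) = 0.77787
R(C5) = exp(−0.0000518 × 4000) = 0.81286
Parallel (C2 and C3): 1 − (1 − 0.79010)(1 − 0.84502) = 0.96747
Series (C1, [0.96747], C4, and C5): 0.92496 × 0.96747 × 0.77787 × 0.81286 = 0.566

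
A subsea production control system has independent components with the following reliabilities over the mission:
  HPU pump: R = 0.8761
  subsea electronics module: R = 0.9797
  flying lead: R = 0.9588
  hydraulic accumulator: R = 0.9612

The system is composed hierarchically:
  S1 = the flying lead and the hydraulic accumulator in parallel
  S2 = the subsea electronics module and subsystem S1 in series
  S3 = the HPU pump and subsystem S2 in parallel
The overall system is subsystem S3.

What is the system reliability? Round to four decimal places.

Parallel (flying lead and hydraulic accumulator): 1 − (1 − 0.958800)(1 − 0.961200) = 0.998401
Series (subsea electronics module and [0.998401]): 0.979700 × 0.998401 = 0.978133
Parallel (HPU pump and [0.978133]): 1 − (1 − 0.876100)(1 − 0.978133) = 0.9973

0.9973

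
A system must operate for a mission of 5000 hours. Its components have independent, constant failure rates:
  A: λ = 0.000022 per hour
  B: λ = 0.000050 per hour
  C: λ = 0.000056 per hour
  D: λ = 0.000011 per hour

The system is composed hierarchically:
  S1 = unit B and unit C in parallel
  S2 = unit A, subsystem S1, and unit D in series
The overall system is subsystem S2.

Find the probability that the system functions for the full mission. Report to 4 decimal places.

0.8021

R(A) = exp(−0.000022 × 5000) = 0.895834
R(B) = exp(−0.000050 × 5000) = 0.778801
R(C) = exp(−0.000056 × 5000) = 0.755784
R(D) = exp(−0.000011 × 5000) = 0.946485
Parallel (B and C): 1 − (1 − 0.778801)(1 − 0.755784) = 0.945980
Series (A, [0.945980], and D): 0.895834 × 0.945980 × 0.946485 = 0.8021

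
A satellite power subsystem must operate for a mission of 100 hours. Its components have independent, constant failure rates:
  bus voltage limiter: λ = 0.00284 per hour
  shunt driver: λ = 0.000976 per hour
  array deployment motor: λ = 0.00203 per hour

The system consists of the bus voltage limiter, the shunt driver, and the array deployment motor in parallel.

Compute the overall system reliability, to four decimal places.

0.9958

R(bus voltage limiter) = exp(−0.00284 × 100) = 0.752767
R(shunt driver) = exp(−0.000976 × 100) = 0.907012
R(array deployment motor) = exp(−0.00203 × 100) = 0.816278
Parallel (bus voltage limiter, shunt driver, and array deployment motor): 1 − (1 − 0.752767)(1 − 0.907012)(1 − 0.816278) = 0.9958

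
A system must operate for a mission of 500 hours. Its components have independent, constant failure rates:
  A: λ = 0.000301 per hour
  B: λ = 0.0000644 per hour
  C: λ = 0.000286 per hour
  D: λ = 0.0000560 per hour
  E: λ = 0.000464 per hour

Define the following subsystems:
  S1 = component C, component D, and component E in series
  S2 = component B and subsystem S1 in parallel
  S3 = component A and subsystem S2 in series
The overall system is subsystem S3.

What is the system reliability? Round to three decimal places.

0.851

R(A) = exp(−0.000301 × 500) = 0.86028
R(B) = exp(−0.0000644 × 500) = 0.96831
R(C) = exp(−0.000286 × 500) = 0.86675
R(D) = exp(−0.0000560 × 500) = 0.97239
R(E) = exp(−0.000464 × 500) = 0.79295
Series (C, D, and E): 0.86675 × 0.97239 × 0.79295 = 0.66831
Parallel (B and [0.66831]): 1 − (1 − 0.96831)(1 − 0.66831) = 0.98949
Series (A and [0.98949]): 0.86028 × 0.98949 = 0.851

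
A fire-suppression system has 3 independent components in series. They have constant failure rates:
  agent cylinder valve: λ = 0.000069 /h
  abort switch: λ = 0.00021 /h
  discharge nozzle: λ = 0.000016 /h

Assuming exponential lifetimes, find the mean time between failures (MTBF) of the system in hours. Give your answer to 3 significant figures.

3390

Series of exponential components: λ_sys = Σ λ_i
λ_sys = 0.000069 + 0.00021 + 0.000016 = 2.9500e-04 /h
MTBF = 1 / λ_sys = 3390 h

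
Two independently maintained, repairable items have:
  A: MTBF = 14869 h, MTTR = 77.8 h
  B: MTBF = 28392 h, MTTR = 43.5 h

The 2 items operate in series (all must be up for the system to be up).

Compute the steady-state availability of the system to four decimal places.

0.9933

A(A) = MTBF/(MTBF+MTTR) = 14869/(14869+77.8) = 0.994795
A(B) = MTBF/(MTBF+MTTR) = 28392/(28392+43.5) = 0.998470
Series availability: 0.994795 × 0.998470 = 0.9933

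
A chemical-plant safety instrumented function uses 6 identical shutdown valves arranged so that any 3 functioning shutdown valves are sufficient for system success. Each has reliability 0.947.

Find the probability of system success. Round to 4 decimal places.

0.9999

R = Σ_{i=3}^{6} C(6,i) p^i (1−p)^{6−i} with p = 0.947
C(6,3)·0.947^3·0.053^3 = 0.002529
C(6,4)·0.947^4·0.053^2 = 0.033888
C(6,5)·0.947^5·0.053^1 = 0.242202
C(6,6)·0.947^6·0.053^0 = 0.721273
Sum = 0.9999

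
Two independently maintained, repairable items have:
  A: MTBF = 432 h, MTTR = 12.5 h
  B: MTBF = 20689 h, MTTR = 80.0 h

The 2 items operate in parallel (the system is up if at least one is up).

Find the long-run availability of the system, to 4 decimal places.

A(A) = MTBF/(MTBF+MTTR) = 432/(432+12.5) = 0.971879
A(B) = MTBF/(MTBF+MTTR) = 20689/(20689+80.0) = 0.996148
Parallel availability: 1 − (1 − 0.971879)(1 − 0.996148) = 0.9999

0.9999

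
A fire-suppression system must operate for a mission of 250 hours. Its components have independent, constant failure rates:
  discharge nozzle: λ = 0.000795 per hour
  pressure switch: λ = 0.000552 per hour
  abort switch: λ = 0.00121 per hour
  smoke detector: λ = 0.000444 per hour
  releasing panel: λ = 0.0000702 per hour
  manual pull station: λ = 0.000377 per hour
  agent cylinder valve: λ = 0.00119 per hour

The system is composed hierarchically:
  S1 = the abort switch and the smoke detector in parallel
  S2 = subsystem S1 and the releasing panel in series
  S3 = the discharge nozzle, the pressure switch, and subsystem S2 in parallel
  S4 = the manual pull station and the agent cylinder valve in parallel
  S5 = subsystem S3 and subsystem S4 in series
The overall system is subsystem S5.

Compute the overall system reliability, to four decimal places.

0.9758

R(discharge nozzle) = exp(−0.000795 × 250) = 0.819755
R(pressure switch) = exp(−0.000552 × 250) = 0.871099
R(abort switch) = exp(−0.00121 × 250) = 0.738968
R(smoke detector) = exp(−0.000444 × 250) = 0.894939
R(releasing panel) = exp(−0.0000702 × 250) = 0.982603
R(manual pull station) = exp(−0.000377 × 250) = 0.910055
R(agent cylinder valve) = exp(−0.00119 × 250) = 0.742673
Parallel (abort switch and smoke detector): 1 − (1 − 0.738968)(1 − 0.894939) = 0.972576
Series ([0.972576] and releasing panel): 0.972576 × 0.982603 = 0.955656
Parallel (discharge nozzle, pressure switch, and [0.955656]): 1 − (1 − 0.819755)(1 − 0.871099)(1 − 0.955656) = 0.998970
Parallel (manual pull station and agent cylinder valve): 1 − (1 − 0.910055)(1 − 0.742673) = 0.976855
Series ([0.998970] and [0.976855]): 0.998970 × 0.976855 = 0.9758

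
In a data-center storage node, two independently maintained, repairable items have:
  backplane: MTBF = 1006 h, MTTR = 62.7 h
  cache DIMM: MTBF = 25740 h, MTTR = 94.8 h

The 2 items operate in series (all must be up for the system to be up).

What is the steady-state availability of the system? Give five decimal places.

0.93788

A(backplane) = MTBF/(MTBF+MTTR) = 1006/(1006+62.7) = 0.941331
A(cache DIMM) = MTBF/(MTBF+MTTR) = 25740/(25740+94.8) = 0.996331
Series availability: 0.941331 × 0.996331 = 0.93788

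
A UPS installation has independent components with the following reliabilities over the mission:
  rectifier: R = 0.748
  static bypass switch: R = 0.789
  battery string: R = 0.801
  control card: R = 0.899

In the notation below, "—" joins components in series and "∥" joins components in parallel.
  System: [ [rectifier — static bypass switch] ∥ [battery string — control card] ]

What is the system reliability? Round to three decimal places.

Series (rectifier and static bypass switch): 0.74800 × 0.78900 = 0.59017
Series (battery string and control card): 0.80100 × 0.89900 = 0.72010
Parallel ([0.59017] and [0.72010]): 1 − (1 − 0.59017)(1 − 0.72010) = 0.885

0.885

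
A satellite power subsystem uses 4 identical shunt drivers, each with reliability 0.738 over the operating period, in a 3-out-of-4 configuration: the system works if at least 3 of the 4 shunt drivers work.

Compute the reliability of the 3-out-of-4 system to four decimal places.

R = Σ_{i=3}^{4} C(4,i) p^i (1−p)^{4−i} with p = 0.738
C(4,3)·0.738^3·0.262^1 = 0.421241
C(4,4)·0.738^4·0.262^0 = 0.296637
Sum = 0.7179

0.7179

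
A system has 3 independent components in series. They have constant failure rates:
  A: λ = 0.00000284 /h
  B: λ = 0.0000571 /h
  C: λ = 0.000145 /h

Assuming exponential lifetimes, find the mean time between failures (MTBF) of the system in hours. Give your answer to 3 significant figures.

Series of exponential components: λ_sys = Σ λ_i
λ_sys = 0.00000284 + 0.0000571 + 0.000145 = 2.0494e-04 /h
MTBF = 1 / λ_sys = 4880 h

4880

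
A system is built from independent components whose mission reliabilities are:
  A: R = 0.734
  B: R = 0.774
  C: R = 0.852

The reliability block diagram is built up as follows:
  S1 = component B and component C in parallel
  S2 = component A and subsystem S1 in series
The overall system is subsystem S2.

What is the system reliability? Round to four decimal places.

0.7094

Parallel (B and C): 1 − (1 − 0.774000)(1 − 0.852000) = 0.966552
Series (A and [0.966552]): 0.734000 × 0.966552 = 0.7094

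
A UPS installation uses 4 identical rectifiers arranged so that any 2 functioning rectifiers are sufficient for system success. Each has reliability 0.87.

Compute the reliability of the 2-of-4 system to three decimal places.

0.992

R = Σ_{i=2}^{4} C(4,i) p^i (1−p)^{4−i} with p = 0.87
C(4,2)·0.87^2·0.13^2 = 0.07675
C(4,3)·0.87^3·0.13^1 = 0.34242
C(4,4)·0.87^4·0.13^0 = 0.57290
Sum = 0.992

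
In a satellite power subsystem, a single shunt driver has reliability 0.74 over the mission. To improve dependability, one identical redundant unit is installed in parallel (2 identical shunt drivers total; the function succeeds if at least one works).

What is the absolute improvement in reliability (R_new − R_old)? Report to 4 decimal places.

R_before = 0.74
R_after = 1 − (1 − 0.74)^2 = 0.9324
ΔR = 0.9324 − 0.74 = 0.1924

0.1924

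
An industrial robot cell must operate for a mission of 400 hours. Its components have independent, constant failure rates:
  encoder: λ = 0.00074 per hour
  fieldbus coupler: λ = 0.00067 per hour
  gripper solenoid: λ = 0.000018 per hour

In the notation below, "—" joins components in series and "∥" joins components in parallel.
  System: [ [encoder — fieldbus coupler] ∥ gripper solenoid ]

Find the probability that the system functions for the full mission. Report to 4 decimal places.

0.9969

R(encoder) = exp(−0.00074 × 400) = 0.743787
R(fieldbus coupler) = exp(−0.00067 × 400) = 0.764908
R(gripper solenoid) = exp(−0.000018 × 400) = 0.992826
Series (encoder and fieldbus coupler): 0.743787 × 0.764908 = 0.568929
Parallel ([0.568929] and gripper solenoid): 1 − (1 − 0.568929)(1 − 0.992826) = 0.9969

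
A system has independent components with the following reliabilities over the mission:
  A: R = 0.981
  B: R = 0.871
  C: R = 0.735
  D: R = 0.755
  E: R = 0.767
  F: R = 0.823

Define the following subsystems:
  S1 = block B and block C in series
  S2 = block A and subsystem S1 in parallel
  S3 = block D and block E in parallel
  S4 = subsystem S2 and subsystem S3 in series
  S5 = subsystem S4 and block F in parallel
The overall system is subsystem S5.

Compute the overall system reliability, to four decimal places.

Series (B and C): 0.871000 × 0.735000 = 0.640185
Parallel (A and [0.640185]): 1 − (1 − 0.981000)(1 − 0.640185) = 0.993164
Parallel (D and E): 1 − (1 − 0.755000)(1 − 0.767000) = 0.942915
Series ([0.993164] and [0.942915]): 0.993164 × 0.942915 = 0.936469
Parallel ([0.936469] and F): 1 − (1 − 0.936469)(1 − 0.823000) = 0.9888

0.9888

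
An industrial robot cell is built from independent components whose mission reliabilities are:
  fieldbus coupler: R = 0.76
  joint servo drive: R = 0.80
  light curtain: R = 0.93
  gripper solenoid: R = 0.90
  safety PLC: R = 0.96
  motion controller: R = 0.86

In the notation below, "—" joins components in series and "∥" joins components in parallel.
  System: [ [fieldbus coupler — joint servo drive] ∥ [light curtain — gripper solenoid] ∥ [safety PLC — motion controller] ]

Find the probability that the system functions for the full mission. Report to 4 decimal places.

0.9889

Series (fieldbus coupler and joint servo drive): 0.760000 × 0.800000 = 0.608000
Series (light curtain and gripper solenoid): 0.930000 × 0.900000 = 0.837000
Series (safety PLC and motion controller): 0.960000 × 0.860000 = 0.825600
Parallel ([0.608000], [0.837000], and [0.825600]): 1 − (1 − 0.608000)(1 − 0.837000)(1 − 0.825600) = 0.9889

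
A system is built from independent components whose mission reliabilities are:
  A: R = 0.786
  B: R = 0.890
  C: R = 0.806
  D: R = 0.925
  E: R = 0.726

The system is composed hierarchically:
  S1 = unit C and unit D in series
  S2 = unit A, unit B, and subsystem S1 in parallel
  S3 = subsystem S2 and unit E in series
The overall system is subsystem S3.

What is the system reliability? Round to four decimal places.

0.7217

Series (C and D): 0.806000 × 0.925000 = 0.745550
Parallel (A, B, and [0.745550]): 1 − (1 − 0.786000)(1 − 0.890000)(1 − 0.745550) = 0.994010
Series ([0.994010] and E): 0.994010 × 0.726000 = 0.7217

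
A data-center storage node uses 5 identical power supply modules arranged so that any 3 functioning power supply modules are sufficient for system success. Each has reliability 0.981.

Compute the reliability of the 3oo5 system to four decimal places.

0.9999

R = Σ_{i=3}^{5} C(5,i) p^i (1−p)^{5−i} with p = 0.981
C(5,3)·0.981^3·0.019^2 = 0.003408
C(5,4)·0.981^4·0.019^1 = 0.087983
C(5,5)·0.981^5·0.019^0 = 0.908542
Sum = 0.9999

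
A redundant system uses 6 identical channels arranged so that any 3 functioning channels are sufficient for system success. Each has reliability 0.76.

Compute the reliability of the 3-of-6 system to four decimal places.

0.9674

R = Σ_{i=3}^{6} C(6,i) p^i (1−p)^{6−i} with p = 0.76
C(6,3)·0.76^3·0.24^3 = 0.121368
C(6,4)·0.76^4·0.24^2 = 0.288249
C(6,5)·0.76^5·0.24^1 = 0.365116
C(6,6)·0.76^6·0.24^0 = 0.192700
Sum = 0.9674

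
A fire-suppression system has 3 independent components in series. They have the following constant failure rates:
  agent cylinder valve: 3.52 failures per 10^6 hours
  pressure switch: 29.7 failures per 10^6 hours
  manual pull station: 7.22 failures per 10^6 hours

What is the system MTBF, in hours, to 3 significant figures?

Series of exponential components: λ_sys = Σ λ_i
λ_sys = 0.00000352 + 0.0000297 + 0.00000722 = 4.0440e-05 /h
MTBF = 1 / λ_sys = 24700 h

24700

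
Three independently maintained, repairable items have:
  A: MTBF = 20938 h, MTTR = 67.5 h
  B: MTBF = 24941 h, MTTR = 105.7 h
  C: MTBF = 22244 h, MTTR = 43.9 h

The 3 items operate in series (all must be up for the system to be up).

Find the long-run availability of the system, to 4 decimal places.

0.9906

A(A) = MTBF/(MTBF+MTTR) = 20938/(20938+67.5) = 0.996787
A(B) = MTBF/(MTBF+MTTR) = 24941/(24941+105.7) = 0.995780
A(C) = MTBF/(MTBF+MTTR) = 22244/(22244+43.9) = 0.998030
Series availability: 0.996787 × 0.995780 × 0.998030 = 0.9906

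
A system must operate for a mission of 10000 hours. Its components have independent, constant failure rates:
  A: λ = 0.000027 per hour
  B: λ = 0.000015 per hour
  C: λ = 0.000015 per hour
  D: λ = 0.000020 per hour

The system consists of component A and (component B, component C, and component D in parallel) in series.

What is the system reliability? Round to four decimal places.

0.7607

R(A) = exp(−0.000027 × 10000) = 0.763379
R(B) = exp(−0.000015 × 10000) = 0.860708
R(C) = exp(−0.000015 × 10000) = 0.860708
R(D) = exp(−0.000020 × 10000) = 0.818731
Parallel (B, C, and D): 1 − (1 − 0.860708)(1 − 0.860708)(1 − 0.818731) = 0.996483
Series (A and [0.996483]): 0.763379 × 0.996483 = 0.7607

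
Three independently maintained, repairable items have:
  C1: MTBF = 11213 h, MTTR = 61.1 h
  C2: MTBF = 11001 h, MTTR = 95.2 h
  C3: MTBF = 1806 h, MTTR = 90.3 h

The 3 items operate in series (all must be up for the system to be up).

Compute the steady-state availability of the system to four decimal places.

A(C1) = MTBF/(MTBF+MTTR) = 11213/(11213+61.1) = 0.994580
A(C2) = MTBF/(MTBF+MTTR) = 11001/(11001+95.2) = 0.991420
A(C3) = MTBF/(MTBF+MTTR) = 1806/(1806+90.3) = 0.952381
Series availability: 0.994580 × 0.991420 × 0.952381 = 0.9391

0.9391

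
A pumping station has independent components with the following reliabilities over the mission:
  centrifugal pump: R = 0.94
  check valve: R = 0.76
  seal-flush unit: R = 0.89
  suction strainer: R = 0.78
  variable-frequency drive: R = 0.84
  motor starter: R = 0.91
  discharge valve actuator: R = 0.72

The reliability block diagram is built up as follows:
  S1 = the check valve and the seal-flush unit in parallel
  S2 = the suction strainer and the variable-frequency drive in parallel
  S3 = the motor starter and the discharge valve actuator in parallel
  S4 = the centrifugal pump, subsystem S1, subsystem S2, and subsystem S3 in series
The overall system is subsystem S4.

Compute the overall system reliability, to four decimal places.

0.8607

Parallel (check valve and seal-flush unit): 1 − (1 − 0.760000)(1 − 0.890000) = 0.973600
Parallel (suction strainer and variable-frequency drive): 1 − (1 − 0.780000)(1 − 0.840000) = 0.964800
Parallel (motor starter and discharge valve actuator): 1 − (1 − 0.910000)(1 − 0.720000) = 0.974800
Series (centrifugal pump, [0.973600], [0.964800], and [0.974800]): 0.940000 × 0.973600 × 0.964800 × 0.974800 = 0.8607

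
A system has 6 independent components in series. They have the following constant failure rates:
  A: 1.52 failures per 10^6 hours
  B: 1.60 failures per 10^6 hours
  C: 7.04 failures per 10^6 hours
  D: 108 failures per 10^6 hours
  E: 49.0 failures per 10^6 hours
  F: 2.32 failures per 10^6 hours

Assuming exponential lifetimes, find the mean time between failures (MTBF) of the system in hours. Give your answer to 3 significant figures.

5900

Series of exponential components: λ_sys = Σ λ_i
λ_sys = 0.00000152 + 0.00000160 + 0.00000704 + 0.000108 + 0.0000490 + 0.00000232 = 1.6948e-04 /h
MTBF = 1 / λ_sys = 5900 h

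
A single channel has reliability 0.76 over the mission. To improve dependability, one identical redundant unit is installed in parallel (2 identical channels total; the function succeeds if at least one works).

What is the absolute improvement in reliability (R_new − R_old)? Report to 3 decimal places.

R_before = 0.76
R_after = 1 − (1 − 0.76)^2 = 0.942
ΔR = 0.942 − 0.76 = 0.182

0.182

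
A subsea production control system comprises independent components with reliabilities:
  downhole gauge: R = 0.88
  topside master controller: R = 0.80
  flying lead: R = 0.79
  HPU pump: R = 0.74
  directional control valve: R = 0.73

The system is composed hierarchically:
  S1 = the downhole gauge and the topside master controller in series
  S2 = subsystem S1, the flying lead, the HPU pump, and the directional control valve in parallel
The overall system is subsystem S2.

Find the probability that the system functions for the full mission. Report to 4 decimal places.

Series (downhole gauge and topside master controller): 0.880000 × 0.800000 = 0.704000
Parallel ([0.704000], flying lead, HPU pump, and directional control valve): 1 − (1 − 0.704000)(1 − 0.790000)(1 − 0.740000)(1 − 0.730000) = 0.9956

0.9956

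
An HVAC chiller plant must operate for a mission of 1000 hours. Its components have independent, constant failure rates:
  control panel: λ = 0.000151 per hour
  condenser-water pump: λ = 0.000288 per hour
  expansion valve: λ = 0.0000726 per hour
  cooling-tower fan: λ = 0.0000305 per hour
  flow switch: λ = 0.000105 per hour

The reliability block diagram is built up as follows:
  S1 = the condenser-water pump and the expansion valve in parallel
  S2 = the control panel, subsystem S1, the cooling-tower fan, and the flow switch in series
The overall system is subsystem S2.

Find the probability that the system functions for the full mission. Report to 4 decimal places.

0.7377

R(control panel) = exp(−0.000151 × 1000) = 0.859848
R(condenser-water pump) = exp(−0.000288 × 1000) = 0.749762
R(expansion valve) = exp(−0.0000726 × 1000) = 0.929973
R(cooling-tower fan) = exp(−0.0000305 × 1000) = 0.969960
R(flow switch) = exp(−0.000105 × 1000) = 0.900325
Parallel (condenser-water pump and expansion valve): 1 − (1 − 0.749762)(1 − 0.929973) = 0.982477
Series (control panel, [0.982477], cooling-tower fan, and flow switch): 0.859848 × 0.982477 × 0.969960 × 0.900325 = 0.7377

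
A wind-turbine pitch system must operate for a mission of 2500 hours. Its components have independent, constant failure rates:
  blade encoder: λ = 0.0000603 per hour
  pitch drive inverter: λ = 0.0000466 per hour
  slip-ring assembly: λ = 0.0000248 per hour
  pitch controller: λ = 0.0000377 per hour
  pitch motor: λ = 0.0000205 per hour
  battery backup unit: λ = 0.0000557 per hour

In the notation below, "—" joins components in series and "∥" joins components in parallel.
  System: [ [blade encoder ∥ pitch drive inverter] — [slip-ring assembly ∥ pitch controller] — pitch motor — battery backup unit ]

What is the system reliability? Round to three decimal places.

R(blade encoder) = exp(−0.0000603 × 2500) = 0.86006
R(pitch drive inverter) = exp(−0.0000466 × 2500) = 0.89003
R(slip-ring assembly) = exp(−0.0000248 × 2500) = 0.93988
R(pitch controller) = exp(−0.0000377 × 2500) = 0.91006
R(pitch motor) = exp(−0.0000205 × 2500) = 0.95004
R(battery backup unit) = exp(−0.0000557 × 2500) = 0.87001
Parallel (blade encoder and pitch drive inverter): 1 − (1 − 0.86006)(1 − 0.89003) = 0.98461
Parallel (slip-ring assembly and pitch controller): 1 − (1 − 0.93988)(1 − 0.91006) = 0.99459
Series ([0.98461], [0.99459], pitch motor, and battery backup unit): 0.98461 × 0.99459 × 0.95004 × 0.87001 = 0.809

0.809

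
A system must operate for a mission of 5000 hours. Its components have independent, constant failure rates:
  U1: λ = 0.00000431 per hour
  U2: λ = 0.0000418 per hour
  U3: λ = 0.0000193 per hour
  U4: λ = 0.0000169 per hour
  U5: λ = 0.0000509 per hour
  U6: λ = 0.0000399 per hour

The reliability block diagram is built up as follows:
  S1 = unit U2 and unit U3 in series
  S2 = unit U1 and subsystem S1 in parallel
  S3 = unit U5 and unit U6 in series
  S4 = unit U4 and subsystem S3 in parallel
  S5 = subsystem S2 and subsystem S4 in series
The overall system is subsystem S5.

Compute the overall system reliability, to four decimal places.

0.9650

R(U1) = exp(−0.00000431 × 5000) = 0.978681
R(U2) = exp(−0.0000418 × 5000) = 0.811395
R(U3) = exp(−0.0000193 × 5000) = 0.908010
R(U4) = exp(−0.0000169 × 5000) = 0.918972
R(U5) = exp(−0.0000509 × 5000) = 0.775304
R(U6) = exp(−0.0000399 × 5000) = 0.819140
Series (U2 and U3): 0.811395 × 0.908010 = 0.736755
Parallel (U1 and [0.736755]): 1 − (1 − 0.978681)(1 − 0.736755) = 0.994388
Series (U5 and U6): 0.775304 × 0.819140 = 0.635083
Parallel (U4 and [0.635083]): 1 − (1 − 0.918972)(1 − 0.635083) = 0.970432
Series ([0.994388] and [0.970432]): 0.994388 × 0.970432 = 0.9650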